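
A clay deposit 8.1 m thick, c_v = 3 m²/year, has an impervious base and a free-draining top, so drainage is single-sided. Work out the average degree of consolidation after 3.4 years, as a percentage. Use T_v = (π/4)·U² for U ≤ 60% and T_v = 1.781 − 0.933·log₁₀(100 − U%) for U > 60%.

Drainage path length: H_d = H = 8.1 m (single drainage).
T_v = c_v·t/H_d² = 3×3.4/8.1² = 0.15546.
T_v = 0.15546 corresponds to the U ≤ 60% branch:
U = √(4T_v/π) = 0.4449

U ≈ 44.5 %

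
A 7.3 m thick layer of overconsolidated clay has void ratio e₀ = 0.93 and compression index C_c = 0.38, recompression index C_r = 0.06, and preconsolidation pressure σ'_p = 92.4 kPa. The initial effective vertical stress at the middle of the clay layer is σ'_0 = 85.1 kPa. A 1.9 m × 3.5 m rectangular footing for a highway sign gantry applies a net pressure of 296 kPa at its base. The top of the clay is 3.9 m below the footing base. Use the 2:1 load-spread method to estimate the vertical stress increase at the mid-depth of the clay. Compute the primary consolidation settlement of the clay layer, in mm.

Mid-depth of clay below the footing base: z = 3.9 + 7.3/2 = 7.55 m.
Stress increase at mid-clay by the 2:1 spreading method:
Δσ = qBL/((B+z)(L+z)) = 296×1.9×3.5/((1.9+7.55)(3.5+7.55)) = 18.85 kPa
Final effective stress: σ'_f = 85.1 + 18.85 = 103.95 kPa.
σ'_f = 103.95 > σ'_p = 92.4 kPa, so the stress path crosses the preconsolidation pressure — recompression up to σ'_p, then virgin compression beyond:
S_c = H/(1+e₀)·[C_r·log₁₀(σ'_p/σ'_0) + C_c·log₁₀(σ'_f/σ'_p)]
    = 7.3/1.93 × [0.06×log₁₀(92.4/85.1) + 0.38×log₁₀(103.95/92.4)]
    = 3.7824 × [0.0021445 + 0.019438] = 0.08163 m

S_c ≈ 81.6 mm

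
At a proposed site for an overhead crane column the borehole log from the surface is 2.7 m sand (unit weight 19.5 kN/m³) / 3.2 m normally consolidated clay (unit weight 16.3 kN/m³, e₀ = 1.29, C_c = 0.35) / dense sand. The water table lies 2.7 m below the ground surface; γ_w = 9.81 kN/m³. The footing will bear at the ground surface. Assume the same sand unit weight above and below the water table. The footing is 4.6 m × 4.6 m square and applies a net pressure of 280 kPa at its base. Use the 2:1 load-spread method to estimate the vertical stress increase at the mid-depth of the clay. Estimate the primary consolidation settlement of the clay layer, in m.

S_c ≈ 0.166 m

Mid-depth of clay below the ground surface: z = 2.7 + 3.2/2 = 4.3 m.
Total vertical stress at mid-clay: σ_v = 19.5×2.7 + 16.3×1.6 = 78.73 kPa.
Pore pressure: u = 9.81×(4.3 − 2.7) = 15.696 kPa.
Initial effective stress: σ'_0 = σ_v − u = 78.73 − 15.696 = 63.034 kPa.
Stress increase at mid-clay by the 2:1 spreading method:
Δσ = qBL/((B+z)(L+z)) = 280×4.6×4.6/((4.6+4.3)(4.6+4.3)) = 74.799 kPa
Final effective stress: σ'_f = σ'_0 + Δσ = 63.034 + 74.799 = 137.83 kPa.
Normally consolidated clay, so the full stress increment lies on the virgin compression line:
S_c = C_c·H/(1+e₀)·log₁₀(σ'_f/σ'_0) = 0.35×3.2/(1+1.29)×log₁₀(137.83/63.034)
    = 0.48908 × 0.33977 = 0.1662 m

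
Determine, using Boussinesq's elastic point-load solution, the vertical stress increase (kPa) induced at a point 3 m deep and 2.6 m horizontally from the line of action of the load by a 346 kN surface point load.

Boussinesq vertical stress below a point load on an elastic half-space:
Δσ_z = 3P/(2πz²) · [1 + (r/z)²]^(−5/2)
r/z = 2.6/3 = 0.86667; [1+(r/z)²]^(−5/2) = 0.24644.
Δσ_z = 3×346/(2π×3²) × 0.24644 = 18.356 × 0.24644 = 4.524 kPa

Δσ_z ≈ 4.52 kPa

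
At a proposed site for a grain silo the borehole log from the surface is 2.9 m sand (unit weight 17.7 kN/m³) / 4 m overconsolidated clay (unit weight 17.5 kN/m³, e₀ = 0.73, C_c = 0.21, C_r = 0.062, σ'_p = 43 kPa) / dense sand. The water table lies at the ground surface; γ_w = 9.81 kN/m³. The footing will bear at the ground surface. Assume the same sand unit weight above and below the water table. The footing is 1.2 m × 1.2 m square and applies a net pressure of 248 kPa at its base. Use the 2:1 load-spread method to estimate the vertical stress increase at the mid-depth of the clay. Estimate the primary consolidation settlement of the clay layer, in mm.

S_c ≈ 29.8 mm

Mid-depth of clay below the ground surface: z = 2.9 + 4/2 = 4.9 m.
Total vertical stress at mid-clay: σ_v = 17.7×2.9 + 17.5×2 = 86.33 kPa.
Pore pressure: u = 9.81×(4.9 − 0) = 48.069 kPa.
Initial effective stress: σ'_0 = σ_v − u = 86.33 − 48.069 = 38.261 kPa.
Stress increase at mid-clay by the 2:1 spreading method:
Δσ = qBL/((B+z)(L+z)) = 248×1.2×1.2/((1.2+4.9)(1.2+4.9)) = 9.5974 kPa
Final effective stress: σ'_f = 38.261 + 9.5974 = 47.858 kPa.
σ'_f = 47.858 > σ'_p = 43 kPa, so the stress path crosses the preconsolidation pressure — recompression up to σ'_p, then virgin compression beyond:
S_c = H/(1+e₀)·[C_r·log₁₀(σ'_p/σ'_0) + C_c·log₁₀(σ'_f/σ'_p)]
    = 4/1.73 × [0.062×log₁₀(43/38.261) + 0.21×log₁₀(47.858/43)]
    = 2.3121 × [0.0031442 + 0.0097621] = 0.02984 m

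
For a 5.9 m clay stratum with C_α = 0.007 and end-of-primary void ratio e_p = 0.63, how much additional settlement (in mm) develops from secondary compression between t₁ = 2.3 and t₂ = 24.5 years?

S_s ≈ 26 mm

Secondary compression: S_s = C_α·H/(1+e_p)·log₁₀(t₂/t₁)
S_s = 0.007×5.9/(1+0.63)×log₁₀(24.5/2.3)
    = 0.02534 × 1.027 = 0.02603 m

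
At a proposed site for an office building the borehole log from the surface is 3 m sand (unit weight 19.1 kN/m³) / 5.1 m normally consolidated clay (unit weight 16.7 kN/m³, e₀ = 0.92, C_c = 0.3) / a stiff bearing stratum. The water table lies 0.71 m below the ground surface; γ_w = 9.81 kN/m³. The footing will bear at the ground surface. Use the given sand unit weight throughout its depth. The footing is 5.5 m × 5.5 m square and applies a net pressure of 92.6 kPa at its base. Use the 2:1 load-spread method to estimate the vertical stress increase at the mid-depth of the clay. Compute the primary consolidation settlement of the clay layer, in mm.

Mid-depth of clay below the ground surface: z = 3 + 5.1/2 = 5.55 m.
Total vertical stress at mid-clay: σ_v = 19.1×3 + 16.7×2.55 = 99.885 kPa.
Pore pressure: u = 9.81×(5.55 − 0.71) = 47.48 kPa.
Initial effective stress: σ'_0 = σ_v − u = 99.885 − 47.48 = 52.405 kPa.
Stress increase at mid-clay by the 2:1 spreading method:
Δσ = qBL/((B+z)(L+z)) = 92.6×5.5×5.5/((5.5+5.55)(5.5+5.55)) = 22.941 kPa
Final effective stress: σ'_f = σ'_0 + Δσ = 52.405 + 22.941 = 75.346 kPa.
Normally consolidated clay, so the full stress increment lies on the virgin compression line:
S_c = C_c·H/(1+e₀)·log₁₀(σ'_f/σ'_0) = 0.3×5.1/(1+0.92)×log₁₀(75.346/52.405)
    = 0.79687 × 0.15769 = 0.1257 m

S_c ≈ 126 mm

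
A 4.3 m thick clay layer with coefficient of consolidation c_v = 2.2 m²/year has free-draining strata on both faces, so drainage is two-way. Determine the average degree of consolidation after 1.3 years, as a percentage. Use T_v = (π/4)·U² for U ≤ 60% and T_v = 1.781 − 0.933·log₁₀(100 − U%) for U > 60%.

Drainage path length: H_d = H/2 = 2.15 m (double drainage).
T_v = c_v·t/H_d² = 2.2×1.3/2.15² = 0.61871.
T_v = 0.61871 corresponds to the U > 60% branch:
U = 1 − 10^((1.781 − T_v)/0.933)/100 = 0.8239

U ≈ 82.4 %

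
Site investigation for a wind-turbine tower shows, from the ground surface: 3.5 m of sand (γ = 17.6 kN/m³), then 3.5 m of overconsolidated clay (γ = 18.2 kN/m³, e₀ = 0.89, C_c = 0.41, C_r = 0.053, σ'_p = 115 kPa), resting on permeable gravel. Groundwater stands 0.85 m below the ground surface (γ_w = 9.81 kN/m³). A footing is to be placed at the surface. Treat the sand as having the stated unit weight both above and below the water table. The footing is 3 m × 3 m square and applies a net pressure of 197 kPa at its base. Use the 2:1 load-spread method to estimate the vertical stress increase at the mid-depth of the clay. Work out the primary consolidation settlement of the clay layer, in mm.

S_c ≈ 17.8 mm

Mid-depth of clay below the ground surface: z = 3.5 + 3.5/2 = 5.25 m.
Total vertical stress at mid-clay: σ_v = 17.6×3.5 + 18.2×1.75 = 93.45 kPa.
Pore pressure: u = 9.81×(5.25 − 0.85) = 43.164 kPa.
Initial effective stress: σ'_0 = σ_v − u = 93.45 − 43.164 = 50.286 kPa.
Stress increase at mid-clay by the 2:1 spreading method:
Δσ = qBL/((B+z)(L+z)) = 197×3×3/((3+5.25)(3+5.25)) = 26.05 kPa
Final effective stress: σ'_f = 50.286 + 26.05 = 76.336 kPa.
σ'_f = 76.336 ≤ σ'_p = 115 kPa, so the clay remains overconsolidated and only the recompression index applies:
S_c = C_r·H/(1+e₀)·log₁₀(σ'_f/σ'_0) = 0.053×3.5/1.89×log₁₀(76.336/50.286)
    = 0.098151 × 0.18128 = 0.01779 m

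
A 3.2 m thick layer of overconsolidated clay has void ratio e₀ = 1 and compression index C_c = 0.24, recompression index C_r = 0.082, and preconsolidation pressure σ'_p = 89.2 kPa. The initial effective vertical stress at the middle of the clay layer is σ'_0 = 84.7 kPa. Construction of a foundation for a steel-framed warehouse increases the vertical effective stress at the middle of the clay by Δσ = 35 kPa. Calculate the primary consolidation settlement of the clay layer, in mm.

Final effective stress: σ'_f = 84.7 + 35 = 119.7 kPa.
σ'_f = 119.7 > σ'_p = 89.2 kPa, so the stress path crosses the preconsolidation pressure — recompression up to σ'_p, then virgin compression beyond:
S_c = H/(1+e₀)·[C_r·log₁₀(σ'_p/σ'_0) + C_c·log₁₀(σ'_f/σ'_p)]
    = 3.2/2 × [0.082×log₁₀(89.2/84.7) + 0.24×log₁₀(119.7/89.2)]
    = 1.6 × [0.0018435 + 0.030655] = 0.052 m

S_c ≈ 52 mm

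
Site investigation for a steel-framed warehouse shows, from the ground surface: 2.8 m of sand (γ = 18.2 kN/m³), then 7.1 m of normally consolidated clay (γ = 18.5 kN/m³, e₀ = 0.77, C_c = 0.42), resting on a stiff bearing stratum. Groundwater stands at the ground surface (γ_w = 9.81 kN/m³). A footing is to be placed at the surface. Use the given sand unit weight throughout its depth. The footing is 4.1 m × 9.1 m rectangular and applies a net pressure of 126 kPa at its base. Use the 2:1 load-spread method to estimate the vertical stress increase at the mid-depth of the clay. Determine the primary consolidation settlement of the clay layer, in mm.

S_c ≈ 314 mm

Mid-depth of clay below the ground surface: z = 2.8 + 7.1/2 = 6.35 m.
Total vertical stress at mid-clay: σ_v = 18.2×2.8 + 18.5×3.55 = 116.63 kPa.
Pore pressure: u = 9.81×(6.35 − 0) = 62.294 kPa.
Initial effective stress: σ'_0 = σ_v − u = 116.63 − 62.294 = 54.336 kPa.
Stress increase at mid-clay by the 2:1 spreading method:
Δσ = qBL/((B+z)(L+z)) = 126×4.1×9.1/((4.1+6.35)(9.1+6.35)) = 29.117 kPa
Final effective stress: σ'_f = σ'_0 + Δσ = 54.336 + 29.117 = 83.453 kPa.
Normally consolidated clay, so the full stress increment lies on the virgin compression line:
S_c = C_c·H/(1+e₀)·log₁₀(σ'_f/σ'_0) = 0.42×7.1/(1+0.77)×log₁₀(83.453/54.336)
    = 1.6847 × 0.18635 = 0.3139 m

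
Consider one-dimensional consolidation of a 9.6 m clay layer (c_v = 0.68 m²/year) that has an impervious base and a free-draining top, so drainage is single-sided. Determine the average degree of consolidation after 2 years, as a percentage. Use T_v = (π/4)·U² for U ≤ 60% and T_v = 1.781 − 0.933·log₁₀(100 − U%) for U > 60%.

U ≈ 13.7 %

Drainage path length: H_d = H = 9.6 m (single drainage).
T_v = c_v·t/H_d² = 0.68×2/9.6² = 0.014757.
T_v = 0.014757 corresponds to the U ≤ 60% branch:
U = √(4T_v/π) = 0.1371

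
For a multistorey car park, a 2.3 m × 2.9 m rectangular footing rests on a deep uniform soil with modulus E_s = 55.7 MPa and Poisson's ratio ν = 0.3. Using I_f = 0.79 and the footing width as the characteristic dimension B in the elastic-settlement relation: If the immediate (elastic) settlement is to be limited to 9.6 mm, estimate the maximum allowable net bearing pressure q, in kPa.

q ≈ 323 kPa

E_s = 55.7 MPa = 55700 kPa.
S_e = q·B·(1−ν²)/E_s · I_f  ⇒  q = S_e·E_s / (B·(1−ν²)·I_f).
q = 0.0096 × 55700 / (2.3 × 0.91 × 0.79) = 323.4 kPa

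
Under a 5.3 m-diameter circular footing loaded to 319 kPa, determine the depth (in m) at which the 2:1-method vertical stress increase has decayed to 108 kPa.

z ≈ 3.81 m

2:1 spreading — at depth z the loaded area has grown by z in each plan dimension:
qD²/(D+z)² = Δσ_z ⇒ z = D(√(q/Δσ_z) − 1) = 5.3×(√(319/108) − 1) = 3.809 m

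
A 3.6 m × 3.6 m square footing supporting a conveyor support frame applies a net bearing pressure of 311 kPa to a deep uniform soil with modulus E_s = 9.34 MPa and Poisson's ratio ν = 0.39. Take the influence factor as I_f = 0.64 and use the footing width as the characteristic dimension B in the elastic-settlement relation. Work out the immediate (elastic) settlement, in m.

S_e ≈ 0.065 m

Immediate (elastic) settlement: S_e = q·B·(1−ν²)/E_s · I_f.
E_s = 9.34 MPa = 9340 kPa.
S_e = 311 × 3.6 × (1 − 0.39²) / 9340 × 0.64
    = 311 × 3.6 × 0.8479 / 9340 × 0.64
    = 0.06505 m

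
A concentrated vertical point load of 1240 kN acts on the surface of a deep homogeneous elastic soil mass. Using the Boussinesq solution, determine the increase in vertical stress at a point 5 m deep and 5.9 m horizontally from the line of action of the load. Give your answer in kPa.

Boussinesq vertical stress below a point load on an elastic half-space:
Δσ_z = 3P/(2πz²) · [1 + (r/z)²]^(−5/2)
r/z = 5.9/5 = 1.18; [1+(r/z)²]^(−5/2) = 0.11296.
Δσ_z = 3×1240/(2π×5²) × 0.11296 = 23.682 × 0.11296 = 2.675 kPa

Δσ_z ≈ 2.68 kPa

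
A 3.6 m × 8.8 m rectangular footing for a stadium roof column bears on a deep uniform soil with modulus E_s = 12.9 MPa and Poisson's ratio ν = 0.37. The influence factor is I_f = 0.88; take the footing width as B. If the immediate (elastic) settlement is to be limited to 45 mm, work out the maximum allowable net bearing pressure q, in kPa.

E_s = 12.9 MPa = 12900 kPa.
S_e = q·B·(1−ν²)/E_s · I_f  ⇒  q = S_e·E_s / (B·(1−ν²)·I_f).
q = 0.045 × 12900 / (3.6 × 0.8631 × 0.88) = 212.3 kPa

q ≈ 212 kPa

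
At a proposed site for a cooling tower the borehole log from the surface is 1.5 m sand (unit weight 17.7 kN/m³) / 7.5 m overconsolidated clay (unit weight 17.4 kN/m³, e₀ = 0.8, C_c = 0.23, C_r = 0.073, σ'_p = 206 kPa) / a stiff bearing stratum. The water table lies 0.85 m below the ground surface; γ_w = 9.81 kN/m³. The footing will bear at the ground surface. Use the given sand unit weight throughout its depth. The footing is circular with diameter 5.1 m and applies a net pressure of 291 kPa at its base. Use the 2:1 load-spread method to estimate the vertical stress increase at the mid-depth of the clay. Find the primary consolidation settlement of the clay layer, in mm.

Mid-depth of clay below the ground surface: z = 1.5 + 7.5/2 = 5.25 m.
Total vertical stress at mid-clay: σ_v = 17.7×1.5 + 17.4×3.75 = 91.8 kPa.
Pore pressure: u = 9.81×(5.25 − 0.85) = 43.164 kPa.
Initial effective stress: σ'_0 = σ_v − u = 91.8 − 43.164 = 48.636 kPa.
Stress increase at mid-clay by the 2:1 spreading method:
Δσ ≈ qD²/(D+z)² = 291×5.1²/(5.1+5.25)² = 70.657 kPa
Final effective stress: σ'_f = 48.636 + 70.657 = 119.29 kPa.
σ'_f = 119.29 ≤ σ'_p = 206 kPa, so the clay remains overconsolidated and only the recompression index applies:
S_c = C_r·H/(1+e₀)·log₁₀(σ'_f/σ'_0) = 0.073×7.5/1.8×log₁₀(119.29/48.636)
    = 0.30417 × 0.38965 = 0.1185 m

S_c ≈ 119 mm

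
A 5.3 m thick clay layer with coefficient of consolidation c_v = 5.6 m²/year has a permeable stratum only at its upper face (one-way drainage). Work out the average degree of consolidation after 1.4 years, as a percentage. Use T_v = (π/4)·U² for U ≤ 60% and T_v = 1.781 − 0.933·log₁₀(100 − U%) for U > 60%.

Drainage path length: H_d = H = 5.3 m (single drainage).
T_v = c_v·t/H_d² = 5.6×1.4/5.3² = 0.2791.
T_v = 0.2791 corresponds to the U ≤ 60% branch:
U = √(4T_v/π) = 0.5961

U ≈ 59.6 %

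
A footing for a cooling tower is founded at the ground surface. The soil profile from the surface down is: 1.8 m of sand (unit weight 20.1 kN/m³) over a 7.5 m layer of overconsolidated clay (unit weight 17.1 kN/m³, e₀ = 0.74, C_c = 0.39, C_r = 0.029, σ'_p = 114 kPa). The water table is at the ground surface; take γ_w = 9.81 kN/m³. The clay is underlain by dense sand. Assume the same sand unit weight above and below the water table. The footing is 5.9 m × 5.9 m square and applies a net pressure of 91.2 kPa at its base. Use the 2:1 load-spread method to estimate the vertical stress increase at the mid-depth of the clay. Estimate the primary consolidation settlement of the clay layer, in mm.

Mid-depth of clay below the ground surface: z = 1.8 + 7.5/2 = 5.55 m.
Total vertical stress at mid-clay: σ_v = 20.1×1.8 + 17.1×3.75 = 100.31 kPa.
Pore pressure: u = 9.81×(5.55 − 0) = 54.446 kPa.
Initial effective stress: σ'_0 = σ_v − u = 100.31 − 54.446 = 45.864 kPa.
Stress increase at mid-clay by the 2:1 spreading method:
Δσ = qBL/((B+z)(L+z)) = 91.2×5.9×5.9/((5.9+5.55)(5.9+5.55)) = 24.215 kPa
Final effective stress: σ'_f = 45.864 + 24.215 = 70.079 kPa.
σ'_f = 70.079 ≤ σ'_p = 114 kPa, so the clay remains overconsolidated and only the recompression index applies:
S_c = C_r·H/(1+e₀)·log₁₀(σ'_f/σ'_0) = 0.029×7.5/1.74×log₁₀(70.079/45.864)
    = 0.125 × 0.18412 = 0.02301 m

S_c ≈ 23 mm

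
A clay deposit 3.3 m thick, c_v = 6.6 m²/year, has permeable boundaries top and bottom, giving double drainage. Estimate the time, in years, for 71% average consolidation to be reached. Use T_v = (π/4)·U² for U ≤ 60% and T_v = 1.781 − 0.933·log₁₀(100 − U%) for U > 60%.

Drainage path length: H_d = H/2 = 1.65 m (double drainage).
U > 60%: T_v = 1.781 − 0.933·log₁₀(100 − 71) = 0.41658.
t = T_v·H_d²/c_v = 0.41658×1.65²/6.6 = 0.1718 years.

t ≈ 0.172 years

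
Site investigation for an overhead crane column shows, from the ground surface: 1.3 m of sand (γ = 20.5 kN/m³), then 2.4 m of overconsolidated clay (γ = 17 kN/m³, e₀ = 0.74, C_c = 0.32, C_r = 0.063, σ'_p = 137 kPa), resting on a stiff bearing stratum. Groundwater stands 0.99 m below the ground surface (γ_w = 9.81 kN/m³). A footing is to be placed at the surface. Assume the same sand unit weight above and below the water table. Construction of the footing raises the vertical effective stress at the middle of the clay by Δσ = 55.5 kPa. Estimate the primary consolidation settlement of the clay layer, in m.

S_c ≈ 0.0378 m

Mid-depth of clay below the ground surface: z = 1.3 + 2.4/2 = 2.5 m.
Total vertical stress at mid-clay: σ_v = 20.5×1.3 + 17×1.2 = 47.05 kPa.
Pore pressure: u = 9.81×(2.5 − 0.99) = 14.813 kPa.
Initial effective stress: σ'_0 = σ_v − u = 47.05 − 14.813 = 32.237 kPa.
Final effective stress: σ'_f = 32.237 + 55.5 = 87.737 kPa.
σ'_f = 87.737 ≤ σ'_p = 137 kPa, so the clay remains overconsolidated and only the recompression index applies:
S_c = C_r·H/(1+e₀)·log₁₀(σ'_f/σ'_0) = 0.063×2.4/1.74×log₁₀(87.737/32.237)
    = 0.086896 × 0.43483 = 0.03778 m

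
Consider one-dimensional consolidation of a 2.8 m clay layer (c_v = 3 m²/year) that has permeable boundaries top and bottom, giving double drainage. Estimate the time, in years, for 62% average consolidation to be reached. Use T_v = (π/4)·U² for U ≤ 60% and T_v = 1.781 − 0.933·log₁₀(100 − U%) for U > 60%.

Drainage path length: H_d = H/2 = 1.4 m (double drainage).
U > 60%: T_v = 1.781 − 0.933·log₁₀(100 − 62) = 0.30706.
t = T_v·H_d²/c_v = 0.30706×1.4²/3 = 0.2006 years.

t ≈ 0.201 years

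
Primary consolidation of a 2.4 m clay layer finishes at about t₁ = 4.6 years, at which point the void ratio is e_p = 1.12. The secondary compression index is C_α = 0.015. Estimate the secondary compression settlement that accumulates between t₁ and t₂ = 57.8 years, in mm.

Secondary compression: S_s = C_α·H/(1+e_p)·log₁₀(t₂/t₁)
S_s = 0.015×2.4/(1+1.12)×log₁₀(57.8/4.6)
    = 0.01698 × 1.099 = 0.01867 m

S_s ≈ 18.7 mm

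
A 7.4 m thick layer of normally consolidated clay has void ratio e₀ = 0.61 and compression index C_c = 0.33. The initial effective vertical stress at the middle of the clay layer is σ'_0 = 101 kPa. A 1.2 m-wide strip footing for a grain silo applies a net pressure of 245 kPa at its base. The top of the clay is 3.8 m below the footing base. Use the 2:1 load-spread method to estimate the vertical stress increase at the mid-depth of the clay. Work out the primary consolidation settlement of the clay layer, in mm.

S_c ≈ 190 mm

Mid-depth of clay below the footing base: z = 3.8 + 7.4/2 = 7.5 m.
Stress increase at mid-clay by the 2:1 spreading method:
Δσ = qB/(B+z) = 245×1.2/(1.2+7.5) = 33.793 kPa
Final effective stress: σ'_f = σ'_0 + Δσ = 101 + 33.793 = 134.79 kPa.
Normally consolidated clay, so the full stress increment lies on the virgin compression line:
S_c = C_c·H/(1+e₀)·log₁₀(σ'_f/σ'_0) = 0.33×7.4/(1+0.61)×log₁₀(134.79/101)
    = 1.5168 × 0.12534 = 0.1901 m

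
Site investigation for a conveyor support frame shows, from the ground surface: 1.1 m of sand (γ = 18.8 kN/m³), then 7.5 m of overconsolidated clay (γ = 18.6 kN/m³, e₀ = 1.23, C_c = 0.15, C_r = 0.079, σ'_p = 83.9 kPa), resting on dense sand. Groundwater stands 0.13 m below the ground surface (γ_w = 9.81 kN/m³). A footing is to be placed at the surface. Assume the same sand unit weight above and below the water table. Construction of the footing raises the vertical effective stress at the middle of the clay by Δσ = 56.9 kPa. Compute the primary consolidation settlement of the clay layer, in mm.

Mid-depth of clay below the ground surface: z = 1.1 + 7.5/2 = 4.85 m.
Total vertical stress at mid-clay: σ_v = 18.8×1.1 + 18.6×3.75 = 90.43 kPa.
Pore pressure: u = 9.81×(4.85 − 0.13) = 46.303 kPa.
Initial effective stress: σ'_0 = σ_v − u = 90.43 − 46.303 = 44.127 kPa.
Final effective stress: σ'_f = 44.127 + 56.9 = 101.03 kPa.
σ'_f = 101.03 > σ'_p = 83.9 kPa, so the stress path crosses the preconsolidation pressure — recompression up to σ'_p, then virgin compression beyond:
S_c = H/(1+e₀)·[C_r·log₁₀(σ'_p/σ'_0) + C_c·log₁₀(σ'_f/σ'_p)]
    = 7.5/2.23 × [0.079×log₁₀(83.9/44.127) + 0.15×log₁₀(101.03/83.9)]
    = 3.3632 × [0.022046 + 0.012103] = 0.1148 m

S_c ≈ 115 mm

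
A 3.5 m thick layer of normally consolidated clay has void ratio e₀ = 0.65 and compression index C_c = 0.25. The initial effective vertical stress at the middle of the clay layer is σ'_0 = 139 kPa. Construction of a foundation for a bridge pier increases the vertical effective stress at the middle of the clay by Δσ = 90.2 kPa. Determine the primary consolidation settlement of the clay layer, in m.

Final effective stress: σ'_f = σ'_0 + Δσ = 139 + 90.2 = 229.2 kPa.
Normally consolidated clay, so the full stress increment lies on the virgin compression line:
S_c = C_c·H/(1+e₀)·log₁₀(σ'_f/σ'_0) = 0.25×3.5/(1+0.65)×log₁₀(229.2/139)
    = 0.5303 × 0.2172 = 0.1152 m

S_c ≈ 0.115 m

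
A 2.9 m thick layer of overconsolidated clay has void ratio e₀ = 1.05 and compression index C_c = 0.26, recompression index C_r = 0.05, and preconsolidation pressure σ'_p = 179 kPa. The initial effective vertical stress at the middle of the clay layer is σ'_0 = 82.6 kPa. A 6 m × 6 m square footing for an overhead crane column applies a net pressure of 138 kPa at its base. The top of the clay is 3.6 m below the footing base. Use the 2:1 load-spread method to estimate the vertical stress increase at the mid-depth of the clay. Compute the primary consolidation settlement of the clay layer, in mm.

S_c ≈ 12.3 mm

Mid-depth of clay below the footing base: z = 3.6 + 2.9/2 = 5.05 m.
Stress increase at mid-clay by the 2:1 spreading method:
Δσ = qBL/((B+z)(L+z)) = 138×6×6/((6+5.05)(6+5.05)) = 40.687 kPa
Final effective stress: σ'_f = 82.6 + 40.687 = 123.29 kPa.
σ'_f = 123.29 ≤ σ'_p = 179 kPa, so the clay remains overconsolidated and only the recompression index applies:
S_c = C_r·H/(1+e₀)·log₁₀(σ'_f/σ'_0) = 0.05×2.9/2.05×log₁₀(123.29/82.6)
    = 0.07073 × 0.17395 = 0.0123 m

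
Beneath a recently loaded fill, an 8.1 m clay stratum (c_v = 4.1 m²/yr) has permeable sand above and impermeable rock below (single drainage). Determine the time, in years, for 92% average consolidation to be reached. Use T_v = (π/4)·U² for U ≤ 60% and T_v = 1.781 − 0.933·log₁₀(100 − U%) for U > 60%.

Drainage path length: H_d = H = 8.1 m (single drainage).
U > 60%: T_v = 1.781 − 0.933·log₁₀(100 − 92) = 0.93842.
t = T_v·H_d²/c_v = 0.93842×8.1²/4.1 = 15.02 years.

t ≈ 15 years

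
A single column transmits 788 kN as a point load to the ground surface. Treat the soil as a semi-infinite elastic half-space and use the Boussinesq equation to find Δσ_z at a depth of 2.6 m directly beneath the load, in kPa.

Δσ_z ≈ 55.7 kPa

Boussinesq vertical stress below a point load on an elastic half-space:
Δσ_z = 3P/(2πz²) · [1 + (r/z)²]^(−5/2)
r/z = 0/2.6 = 0; [1+(r/z)²]^(−5/2) = 1.
Δσ_z = 3×788/(2π×2.6²) × 1 = 55.657 × 1 = 55.66 kPa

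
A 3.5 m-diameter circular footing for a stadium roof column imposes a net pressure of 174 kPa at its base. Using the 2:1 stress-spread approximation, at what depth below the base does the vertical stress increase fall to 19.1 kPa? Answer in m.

2:1 spreading — at depth z the loaded area has grown by z in each plan dimension:
qD²/(D+z)² = Δσ_z ⇒ z = D(√(q/Δσ_z) − 1) = 3.5×(√(174/19.1) − 1) = 7.064 m

z ≈ 7.06 m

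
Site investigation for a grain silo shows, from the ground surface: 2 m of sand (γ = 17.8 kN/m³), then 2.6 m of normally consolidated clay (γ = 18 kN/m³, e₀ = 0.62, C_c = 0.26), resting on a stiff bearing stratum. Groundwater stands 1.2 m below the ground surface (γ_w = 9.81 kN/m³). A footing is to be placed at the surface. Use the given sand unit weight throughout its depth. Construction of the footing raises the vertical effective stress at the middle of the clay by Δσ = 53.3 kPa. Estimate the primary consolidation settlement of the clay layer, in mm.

S_c ≈ 158 mm

Mid-depth of clay below the ground surface: z = 2 + 2.6/2 = 3.3 m.
Total vertical stress at mid-clay: σ_v = 17.8×2 + 18×1.3 = 59 kPa.
Pore pressure: u = 9.81×(3.3 − 1.2) = 20.601 kPa.
Initial effective stress: σ'_0 = σ_v − u = 59 − 20.601 = 38.399 kPa.
Final effective stress: σ'_f = σ'_0 + Δσ = 38.399 + 53.3 = 91.699 kPa.
Normally consolidated clay, so the full stress increment lies on the virgin compression line:
S_c = C_c·H/(1+e₀)·log₁₀(σ'_f/σ'_0) = 0.26×2.6/(1+0.62)×log₁₀(91.699/38.399)
    = 0.41728 × 0.37804 = 0.1577 m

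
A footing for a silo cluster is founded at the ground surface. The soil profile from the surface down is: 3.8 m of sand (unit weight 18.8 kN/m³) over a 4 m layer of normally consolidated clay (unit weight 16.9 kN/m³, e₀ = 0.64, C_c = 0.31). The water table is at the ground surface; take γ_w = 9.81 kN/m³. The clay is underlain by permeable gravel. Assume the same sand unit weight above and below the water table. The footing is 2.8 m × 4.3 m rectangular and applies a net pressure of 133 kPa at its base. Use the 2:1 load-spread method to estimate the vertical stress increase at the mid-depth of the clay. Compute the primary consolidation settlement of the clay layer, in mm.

Mid-depth of clay below the ground surface: z = 3.8 + 4/2 = 5.8 m.
Total vertical stress at mid-clay: σ_v = 18.8×3.8 + 16.9×2 = 105.24 kPa.
Pore pressure: u = 9.81×(5.8 − 0) = 56.898 kPa.
Initial effective stress: σ'_0 = σ_v − u = 105.24 − 56.898 = 48.342 kPa.
Stress increase at mid-clay by the 2:1 spreading method:
Δσ = qBL/((B+z)(L+z)) = 133×2.8×4.3/((2.8+5.8)(4.3+5.8)) = 18.436 kPa
Final effective stress: σ'_f = σ'_0 + Δσ = 48.342 + 18.436 = 66.778 kPa.
Normally consolidated clay, so the full stress increment lies on the virgin compression line:
S_c = C_c·H/(1+e₀)·log₁₀(σ'_f/σ'_0) = 0.31×4/(1+0.64)×log₁₀(66.778/48.342)
    = 0.7561 × 0.14031 = 0.1061 m

S_c ≈ 106 mm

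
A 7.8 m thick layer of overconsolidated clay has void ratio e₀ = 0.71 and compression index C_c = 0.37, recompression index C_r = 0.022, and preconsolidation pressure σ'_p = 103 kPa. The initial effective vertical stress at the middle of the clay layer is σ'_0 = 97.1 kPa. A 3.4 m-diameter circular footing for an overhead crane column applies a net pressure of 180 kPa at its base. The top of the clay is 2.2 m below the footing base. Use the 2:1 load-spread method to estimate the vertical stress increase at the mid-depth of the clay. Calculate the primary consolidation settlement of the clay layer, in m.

Mid-depth of clay below the footing base: z = 2.2 + 7.8/2 = 6.1 m.
Stress increase at mid-clay by the 2:1 spreading method:
Δσ ≈ qD²/(D+z)² = 180×3.4²/(3.4+6.1)² = 23.056 kPa
Final effective stress: σ'_f = 97.1 + 23.056 = 120.16 kPa.
σ'_f = 120.16 > σ'_p = 103 kPa, so the stress path crosses the preconsolidation pressure — recompression up to σ'_p, then virgin compression beyond:
S_c = H/(1+e₀)·[C_r·log₁₀(σ'_p/σ'_0) + C_c·log₁₀(σ'_f/σ'_p)]
    = 7.8/1.71 × [0.022×log₁₀(103/97.1) + 0.37×log₁₀(120.16/103)]
    = 4.5614 × [0.0005636 + 0.024761] = 0.1155 m

S_c ≈ 0.116 m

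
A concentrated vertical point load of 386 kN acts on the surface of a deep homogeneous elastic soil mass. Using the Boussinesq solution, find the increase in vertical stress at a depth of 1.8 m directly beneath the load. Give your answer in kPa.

Δσ_z ≈ 56.9 kPa

Boussinesq vertical stress below a point load on an elastic half-space:
Δσ_z = 3P/(2πz²) · [1 + (r/z)²]^(−5/2)
r/z = 0/1.8 = 0; [1+(r/z)²]^(−5/2) = 1.
Δσ_z = 3×386/(2π×1.8²) × 1 = 56.883 × 1 = 56.88 kPa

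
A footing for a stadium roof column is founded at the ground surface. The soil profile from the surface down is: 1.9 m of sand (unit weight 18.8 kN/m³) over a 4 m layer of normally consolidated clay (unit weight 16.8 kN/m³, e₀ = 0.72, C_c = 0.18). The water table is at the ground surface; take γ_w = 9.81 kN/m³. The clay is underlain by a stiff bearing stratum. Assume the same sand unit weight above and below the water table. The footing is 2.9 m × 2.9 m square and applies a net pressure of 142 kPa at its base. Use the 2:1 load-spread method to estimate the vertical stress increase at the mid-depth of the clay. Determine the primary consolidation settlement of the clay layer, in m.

Mid-depth of clay below the ground surface: z = 1.9 + 4/2 = 3.9 m.
Total vertical stress at mid-clay: σ_v = 18.8×1.9 + 16.8×2 = 69.32 kPa.
Pore pressure: u = 9.81×(3.9 − 0) = 38.259 kPa.
Initial effective stress: σ'_0 = σ_v − u = 69.32 − 38.259 = 31.061 kPa.
Stress increase at mid-clay by the 2:1 spreading method:
Δσ = qBL/((B+z)(L+z)) = 142×2.9×2.9/((2.9+3.9)(2.9+3.9)) = 25.827 kPa
Final effective stress: σ'_f = σ'_0 + Δσ = 31.061 + 25.827 = 56.888 kPa.
Normally consolidated clay, so the full stress increment lies on the virgin compression line:
S_c = C_c·H/(1+e₀)·log₁₀(σ'_f/σ'_0) = 0.18×4/(1+0.72)×log₁₀(56.888/31.061)
    = 0.4186 × 0.26281 = 0.11 m

S_c ≈ 0.11 m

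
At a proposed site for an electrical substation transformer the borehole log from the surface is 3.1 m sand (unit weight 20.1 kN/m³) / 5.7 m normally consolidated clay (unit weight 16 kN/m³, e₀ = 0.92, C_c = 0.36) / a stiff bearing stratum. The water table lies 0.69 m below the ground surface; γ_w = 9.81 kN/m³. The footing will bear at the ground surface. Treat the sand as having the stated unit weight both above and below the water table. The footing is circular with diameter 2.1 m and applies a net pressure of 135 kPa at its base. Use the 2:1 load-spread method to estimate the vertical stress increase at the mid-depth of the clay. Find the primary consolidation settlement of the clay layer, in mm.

Mid-depth of clay below the ground surface: z = 3.1 + 5.7/2 = 5.95 m.
Total vertical stress at mid-clay: σ_v = 20.1×3.1 + 16×2.85 = 107.91 kPa.
Pore pressure: u = 9.81×(5.95 − 0.69) = 51.601 kPa.
Initial effective stress: σ'_0 = σ_v − u = 107.91 − 51.601 = 56.309 kPa.
Stress increase at mid-clay by the 2:1 spreading method:
Δσ ≈ qD²/(D+z)² = 135×2.1²/(2.1+5.95)² = 9.1871 kPa
Final effective stress: σ'_f = σ'_0 + Δσ = 56.309 + 9.1871 = 65.496 kPa.
Normally consolidated clay, so the full stress increment lies on the virgin compression line:
S_c = C_c·H/(1+e₀)·log₁₀(σ'_f/σ'_0) = 0.36×5.7/(1+0.92)×log₁₀(65.496/56.309)
    = 1.0688 × 0.065637 = 0.07015 m

S_c ≈ 70.2 mm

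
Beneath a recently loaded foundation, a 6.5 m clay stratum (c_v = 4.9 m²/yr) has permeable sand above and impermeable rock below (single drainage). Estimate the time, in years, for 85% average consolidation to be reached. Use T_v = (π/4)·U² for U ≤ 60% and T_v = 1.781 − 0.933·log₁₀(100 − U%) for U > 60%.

Drainage path length: H_d = H = 6.5 m (single drainage).
U > 60%: T_v = 1.781 − 0.933·log₁₀(100 − 85) = 0.68371.
t = T_v·H_d²/c_v = 0.68371×6.5²/4.9 = 5.895 years.

t ≈ 5.9 years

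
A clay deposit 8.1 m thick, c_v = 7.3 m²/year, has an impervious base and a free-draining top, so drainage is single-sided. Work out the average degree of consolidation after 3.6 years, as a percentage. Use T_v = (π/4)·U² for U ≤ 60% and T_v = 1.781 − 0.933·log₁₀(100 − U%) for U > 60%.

Drainage path length: H_d = H = 8.1 m (single drainage).
T_v = c_v·t/H_d² = 7.3×3.6/8.1² = 0.40055.
T_v = 0.40055 corresponds to the U > 60% branch:
U = 1 − 10^((1.781 − T_v)/0.933)/100 = 0.6983

U ≈ 69.8 %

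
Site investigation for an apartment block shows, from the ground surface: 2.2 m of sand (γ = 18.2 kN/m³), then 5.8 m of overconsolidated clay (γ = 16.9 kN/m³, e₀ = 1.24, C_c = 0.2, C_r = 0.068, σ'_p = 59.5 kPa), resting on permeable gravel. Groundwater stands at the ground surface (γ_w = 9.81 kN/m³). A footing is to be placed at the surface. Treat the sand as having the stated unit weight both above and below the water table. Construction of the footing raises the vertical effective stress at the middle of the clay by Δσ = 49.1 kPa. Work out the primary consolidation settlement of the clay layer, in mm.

S_c ≈ 121 mm

Mid-depth of clay below the ground surface: z = 2.2 + 5.8/2 = 5.1 m.
Total vertical stress at mid-clay: σ_v = 18.2×2.2 + 16.9×2.9 = 89.05 kPa.
Pore pressure: u = 9.81×(5.1 − 0) = 50.031 kPa.
Initial effective stress: σ'_0 = σ_v − u = 89.05 − 50.031 = 39.019 kPa.
Final effective stress: σ'_f = 39.019 + 49.1 = 88.119 kPa.
σ'_f = 88.119 > σ'_p = 59.5 kPa, so the stress path crosses the preconsolidation pressure — recompression up to σ'_p, then virgin compression beyond:
S_c = H/(1+e₀)·[C_r·log₁₀(σ'_p/σ'_0) + C_c·log₁₀(σ'_f/σ'_p)]
    = 5.8/2.24 × [0.068×log₁₀(59.5/39.019) + 0.2×log₁₀(88.119/59.5)]
    = 2.5893 × [0.01246 + 0.034111] = 0.1206 m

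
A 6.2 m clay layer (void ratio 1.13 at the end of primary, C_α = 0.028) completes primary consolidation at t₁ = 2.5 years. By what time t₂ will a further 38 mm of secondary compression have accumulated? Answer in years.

S_s = C_α·H/(1+e_p)·log₁₀(t₂/t₁) ⇒ log₁₀(t₂/t₁) = S_s·(1+e_p)/(C_α·H).
log₁₀(t₂/t₁) = 0.038 × (1+1.13) / (0.028×6.2) = 0.4662
t₂ = t₁ × 10^0.4662 = 2.5 × 2.926 = 7.314 years

t₂ ≈ 7.31 years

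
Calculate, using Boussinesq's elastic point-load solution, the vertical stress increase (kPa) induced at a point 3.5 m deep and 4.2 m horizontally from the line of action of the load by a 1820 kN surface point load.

Boussinesq vertical stress below a point load on an elastic half-space:
Δσ_z = 3P/(2πz²) · [1 + (r/z)²]^(−5/2)
r/z = 4.2/3.5 = 1.2; [1+(r/z)²]^(−5/2) = 0.10753.
Δσ_z = 3×1820/(2π×3.5²) × 0.10753 = 70.938 × 0.10753 = 7.628 kPa

Δσ_z ≈ 7.63 kPa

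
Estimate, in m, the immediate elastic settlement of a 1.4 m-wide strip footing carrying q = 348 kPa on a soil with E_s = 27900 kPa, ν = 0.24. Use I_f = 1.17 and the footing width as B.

Immediate (elastic) settlement: S_e = q·B·(1−ν²)/E_s · I_f.
S_e = 348 × 1.4 × (1 − 0.24²) / 27900 × 1.17
    = 348 × 1.4 × 0.9424 / 27900 × 1.17
    = 0.01925 m

S_e ≈ 0.0193 m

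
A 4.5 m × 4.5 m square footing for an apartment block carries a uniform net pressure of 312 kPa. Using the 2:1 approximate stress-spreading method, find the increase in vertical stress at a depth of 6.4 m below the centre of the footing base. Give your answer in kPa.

By the 2:1 method the load spreads at 1 horizontal : 2 vertical, so at depth z the loaded area has grown by z in each plan dimension:
Δσ = qBL/((B+z)(L+z)) = 312×4.5×4.5/((4.5+6.4)(4.5+6.4)) = 53.177 kPa

Δσ_z ≈ 53.2 kPa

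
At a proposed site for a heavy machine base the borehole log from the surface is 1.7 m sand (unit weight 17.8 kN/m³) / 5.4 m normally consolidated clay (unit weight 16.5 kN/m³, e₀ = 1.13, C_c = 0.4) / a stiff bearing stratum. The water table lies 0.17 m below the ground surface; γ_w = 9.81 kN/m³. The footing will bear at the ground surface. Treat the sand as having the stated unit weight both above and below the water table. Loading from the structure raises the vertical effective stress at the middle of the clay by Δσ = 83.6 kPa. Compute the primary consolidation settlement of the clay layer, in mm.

S_c ≈ 553 mm

Mid-depth of clay below the ground surface: z = 1.7 + 5.4/2 = 4.4 m.
Total vertical stress at mid-clay: σ_v = 17.8×1.7 + 16.5×2.7 = 74.81 kPa.
Pore pressure: u = 9.81×(4.4 − 0.17) = 41.496 kPa.
Initial effective stress: σ'_0 = σ_v − u = 74.81 − 41.496 = 33.314 kPa.
Final effective stress: σ'_f = σ'_0 + Δσ = 33.314 + 83.6 = 116.91 kPa.
Normally consolidated clay, so the full stress increment lies on the virgin compression line:
S_c = C_c·H/(1+e₀)·log₁₀(σ'_f/σ'_0) = 0.4×5.4/(1+1.13)×log₁₀(116.91/33.314)
    = 1.0141 × 0.54522 = 0.5529 m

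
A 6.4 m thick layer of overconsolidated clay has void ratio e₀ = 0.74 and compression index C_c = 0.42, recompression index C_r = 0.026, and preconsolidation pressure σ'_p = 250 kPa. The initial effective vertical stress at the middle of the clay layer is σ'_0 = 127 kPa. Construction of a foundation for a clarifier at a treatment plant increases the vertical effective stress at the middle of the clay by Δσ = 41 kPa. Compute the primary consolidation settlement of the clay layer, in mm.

S_c ≈ 11.6 mm

Final effective stress: σ'_f = 127 + 41 = 168 kPa.
σ'_f = 168 ≤ σ'_p = 250 kPa, so the clay remains overconsolidated and only the recompression index applies:
S_c = C_r·H/(1+e₀)·log₁₀(σ'_f/σ'_0) = 0.026×6.4/1.74×log₁₀(168/127)
    = 0.095633 × 0.12151 = 0.01162 m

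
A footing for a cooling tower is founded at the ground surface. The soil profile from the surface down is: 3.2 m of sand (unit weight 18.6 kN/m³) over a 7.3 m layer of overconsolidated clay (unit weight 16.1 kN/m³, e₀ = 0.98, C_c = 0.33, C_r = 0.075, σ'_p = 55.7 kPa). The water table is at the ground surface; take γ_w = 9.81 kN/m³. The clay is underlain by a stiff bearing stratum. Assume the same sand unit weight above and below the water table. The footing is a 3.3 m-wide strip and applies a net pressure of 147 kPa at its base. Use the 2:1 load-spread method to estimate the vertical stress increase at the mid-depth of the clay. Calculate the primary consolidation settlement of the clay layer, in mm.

S_c ≈ 314 mm

Mid-depth of clay below the ground surface: z = 3.2 + 7.3/2 = 6.85 m.
Total vertical stress at mid-clay: σ_v = 18.6×3.2 + 16.1×3.65 = 118.29 kPa.
Pore pressure: u = 9.81×(6.85 − 0) = 67.198 kPa.
Initial effective stress: σ'_0 = σ_v − u = 118.29 − 67.198 = 51.092 kPa.
Stress increase at mid-clay by the 2:1 spreading method:
Δσ = qB/(B+z) = 147×3.3/(3.3+6.85) = 47.793 kPa
Final effective stress: σ'_f = 51.092 + 47.793 = 98.885 kPa.
σ'_f = 98.885 > σ'_p = 55.7 kPa, so the stress path crosses the preconsolidation pressure — recompression up to σ'_p, then virgin compression beyond:
S_c = H/(1+e₀)·[C_r·log₁₀(σ'_p/σ'_0) + C_c·log₁₀(σ'_f/σ'_p)]
    = 7.3/1.98 × [0.075×log₁₀(55.7/51.092) + 0.33×log₁₀(98.885/55.7)]
    = 3.6869 × [0.0028127 + 0.082261] = 0.3137 m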